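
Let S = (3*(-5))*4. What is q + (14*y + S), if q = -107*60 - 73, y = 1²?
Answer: -6539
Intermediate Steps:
y = 1
S = -60 (S = -15*4 = -60)
q = -6493 (q = -6420 - 73 = -6493)
q + (14*y + S) = -6493 + (14*1 - 60) = -6493 + (14 - 60) = -6493 - 46 = -6539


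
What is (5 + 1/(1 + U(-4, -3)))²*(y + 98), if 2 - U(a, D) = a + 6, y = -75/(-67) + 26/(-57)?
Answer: 4521540/1273 ≈ 3551.9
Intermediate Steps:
y = 2533/3819 (y = -75*(-1/67) + 26*(-1/57) = 75/67 - 26/57 = 2533/3819 ≈ 0.66326)
U(a, D) = -4 - a (U(a, D) = 2 - (a + 6) = 2 - (6 + a) = 2 + (-6 - a) = -4 - a)
(5 + 1/(1 + U(-4, -3)))²*(y + 98) = (5 + 1/(1 + (-4 - 1*(-4))))²*(2533/3819 + 98) = (5 + 1/(1 + (-4 + 4)))²*(376795/3819) = (5 + 1/(1 + 0))²*(376795/3819) = (5 + 1/1)²*(376795/3819) = (5 + 1)²*(376795/3819) = 6²*(376795/3819) = 36*(376795/3819) = 4521540/1273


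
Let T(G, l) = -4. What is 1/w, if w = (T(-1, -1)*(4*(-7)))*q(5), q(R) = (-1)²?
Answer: 1/112 ≈ 0.0089286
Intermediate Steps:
q(R) = 1
w = 112 (w = -16*(-7)*1 = -4*(-28)*1 = 112*1 = 112)
1/w = 1/112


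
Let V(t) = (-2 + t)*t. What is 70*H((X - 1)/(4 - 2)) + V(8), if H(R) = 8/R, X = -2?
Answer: -976/3 ≈ -325.33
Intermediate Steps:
V(t) = t*(-2 + t)
70*H((X - 1)/(4 - 2)) + V(8) = 70*(8/(((-2 - 1)/(4 - 2)))) + 8*(-2 + 8) = 70*(8/((-3/2))) + 8*6 = 70*(8/((-3*½))) + 48 = 70*(8/(-3/2)) + 48 = 70*(8*(-⅔)) + 48 = 70*(-16/3) + 48 = -1120/3 + 48 = -976/3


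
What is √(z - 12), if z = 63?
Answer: √51 ≈ 7.1414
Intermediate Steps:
√(z - 12) = √(63 - 12) = √51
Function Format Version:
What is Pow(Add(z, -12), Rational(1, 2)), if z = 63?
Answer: Pow(51, Rational(1, 2)) ≈ 7.1414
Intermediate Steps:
Pow(Add(z, -12), Rational(1, 2)) = Pow(Add(63, -12), Rational(1, 2)) = Pow(51, Rational(1, 2))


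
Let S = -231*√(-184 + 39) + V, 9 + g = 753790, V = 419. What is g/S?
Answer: 315834239/7912906 + 174123411*I*√145/7912906 ≈ 39.914 + 264.98*I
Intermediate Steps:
g = 753781 (g = -9 + 753790 = 753781)
S = 419 - 231*I*√145 (S = -231*√(-184 + 39) + 419 = -231*I*√145 + 419 = 419 - 231*I*√145 ≈ 419.0 - 2781.6*I)
g/S = 753781/(419 - 231*I*√145)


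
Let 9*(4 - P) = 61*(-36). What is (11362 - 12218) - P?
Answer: -1104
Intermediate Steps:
P = 248 (P = 4 - 61*(-36)/9 = 4 - ⅑*(-2196) = 4 + 244 = 248)
(11362 - 12218) - P = (11362 - 12218) - 1*248 = -856 - 248 = -1104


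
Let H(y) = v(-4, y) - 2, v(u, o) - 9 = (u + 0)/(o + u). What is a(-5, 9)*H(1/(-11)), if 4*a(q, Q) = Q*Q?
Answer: 3231/20 ≈ 161.55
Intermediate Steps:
v(u, o) = 9 + u/(o + u) (v(u, o) = 9 + (u + 0)/(o + u) = 9 + u/(o + u))
H(y) = -2 + (-40 + 9*y)/(-4 + y) (H(y) = (9*y + 10*(-4))/(y - 4) - 2 = (9*y - 40)/(-4 + y) - 2 = (-40 + 9*y)/(-4 + y) - 2 = -2 + (-40 + 9*y)/(-4 + y))
a(q, Q) = Q²/4 (a(q, Q) = (Q*Q)/4 = Q²/4)
a(-5, 9)*H(1/(-11)) = ((¼)*9²)*((-32 + 7/(-11))/(-4 + 1/(-11))) = ((¼)*81)*((-32 + 7*(-1/11))/(-4 - 1/11)) = 81*((-32 - 7/11)/(-45/11))/4 = 81*(-11/45*(-359/11))/4 = (81/4)*(359/45) = 3231/20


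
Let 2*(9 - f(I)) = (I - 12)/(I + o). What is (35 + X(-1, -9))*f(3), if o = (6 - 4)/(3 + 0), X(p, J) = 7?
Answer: 4725/11 ≈ 429.55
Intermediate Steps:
o = 2/3 ≈ 0.66667
f(I) = 9 - (-12 + I)/(2*(2/3 + I)) (f(I) = 9 - (I - 12)/(2*(I + 2/3)) = 9 - (-12 + I)/(2*(2/3 + I)))
(35 + X(-1, -9))*f(3) = (35 + 7)*(3*(24 + 17*3)/(2*(2 + 3*3))) = 42*(3*(24 + 51)/(2*(2 + 9))) = 42*((3/2)*75/11) = 42*((3/2)*(1/11)*75) = 42*(225/22) = 4725/11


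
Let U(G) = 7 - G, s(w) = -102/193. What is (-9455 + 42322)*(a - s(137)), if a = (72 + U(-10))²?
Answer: 50248877285/193 ≈ 2.6036e+8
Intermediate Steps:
s(w) = -102/193 (s(w) = -102*1/193 = -102/193)
a = 7921 (a = (72 + (7 - 1*(-10)))² = (72 + (7 + 10))² = (72 + 17)² = 89² = 7921)
(-9455 + 42322)*(a - s(137)) = (-9455 + 42322)*(7921 - 1*(-102/193)) = 32867*(7921 + 102/193) = 32867*(1528855/193) = 50248877285/193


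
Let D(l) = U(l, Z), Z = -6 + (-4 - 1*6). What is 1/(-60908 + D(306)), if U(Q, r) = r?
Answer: -1/60924 ≈ -1.6414e-5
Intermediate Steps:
Z = -16 (Z = -6 + (-4 - 6) = -6 - 10 = -16)
D(l) = -16
1/(-60908 + D(306)) = 1/(-60908 - 16) = 1/(-60924) = -1/60924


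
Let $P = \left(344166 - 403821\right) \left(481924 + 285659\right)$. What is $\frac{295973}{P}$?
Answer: $- \frac{295973}{45790163865} \approx -6.4637 \cdot 10^{-6}$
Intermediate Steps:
$P = -45790163865$ ($P = \left(-59655\right) 767583 = -45790163865$)
$\frac{295973}{P} = \frac{295973}{-45790163865} = 295973 \left(- \frac{1}{45790163865}\right) = - \frac{295973}{45790163865}$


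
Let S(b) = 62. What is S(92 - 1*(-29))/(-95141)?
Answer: -62/95141 ≈ -0.00065166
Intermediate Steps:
S(92 - 1*(-29))/(-95141) = 62/(-95141) = 62*(-1/95141) = -62/95141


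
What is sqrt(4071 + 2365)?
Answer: 2*sqrt(1609) ≈ 80.225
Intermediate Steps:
sqrt(4071 + 2365) = sqrt(6436) = 2*sqrt(1609)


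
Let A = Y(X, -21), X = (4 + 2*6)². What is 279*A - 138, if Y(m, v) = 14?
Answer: 3768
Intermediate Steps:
X = 256 (X = (4 + 12)² = 16² = 256)
A = 14
279*A - 138 = 279*14 - 138 = 3906 - 138 = 3768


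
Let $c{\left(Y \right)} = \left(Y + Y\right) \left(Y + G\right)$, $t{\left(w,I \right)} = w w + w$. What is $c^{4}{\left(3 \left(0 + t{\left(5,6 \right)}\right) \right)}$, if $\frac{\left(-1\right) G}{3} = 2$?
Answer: $52264543887360000$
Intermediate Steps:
$t{\left(w,I \right)} = w + w^{2}$ ($t{\left(w,I \right)} = w^{2} + w = w + w^{2}$)
$G = -6$ ($G = \left(-3\right) 2 = -6$)
$c{\left(Y \right)} = 2 Y \left(-6 + Y\right)$ ($c{\left(Y \right)} = \left(Y + Y\right) \left(Y - 6\right) = 2 Y \left(-6 + Y\right)$)
$c^{4}{\left(3 \left(0 + t{\left(5,6 \right)}\right) \right)} = \left(2 \cdot 3 \left(0 + 5 \left(1 + 5\right)\right) \left(-6 + 3 \left(0 + 5 \left(1 + 5\right)\right)\right)\right)^{4} = \left(2 \cdot 3 \left(0 + 5 \cdot 6\right) \left(-6 + 3 \left(0 + 5 \cdot 6\right)\right)\right)^{4} = \left(2 \cdot 3 \left(0 + 30\right) \left(-6 + 3 \left(0 + 30\right)\right)\right)^{4} = \left(2 \cdot 3 \cdot 30 \left(-6 + 3 \cdot 30\right)\right)^{4} = \left(2 \cdot 90 \left(-6 + 90\right)\right)^{4} = \left(2 \cdot 90 \cdot 84\right)^{4} = 15120^{4} = 52264543887360000$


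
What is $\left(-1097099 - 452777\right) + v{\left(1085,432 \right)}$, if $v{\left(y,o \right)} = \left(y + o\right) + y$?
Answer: $-1547274$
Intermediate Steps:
$v{\left(y,o \right)} = o + 2 y$ ($v{\left(y,o \right)} = \left(o + y\right) + y = o + 2 y$)
$\left(-1097099 - 452777\right) + v{\left(1085,432 \right)} = \left(-1097099 - 452777\right) + \left(432 + 2 \cdot 1085\right) = -1549876 + \left(432 + 2170\right) = -1549876 + 2602 = -1547274$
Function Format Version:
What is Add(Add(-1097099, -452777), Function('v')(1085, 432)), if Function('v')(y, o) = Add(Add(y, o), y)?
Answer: -1547274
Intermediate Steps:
Function('v')(y, o) = Add(o, Mul(2, y)) (Function('v')(y, o) = Add(Add(o, y), y) = Add(o, Mul(2, y)))
Add(Add(-1097099, -452777), Function('v')(1085, 432)) = Add(Add(-1097099, -452777), Add(432, Mul(2, 1085))) = Add(-1549876, Add(432, 2170)) = Add(-1549876, 2602) = -1547274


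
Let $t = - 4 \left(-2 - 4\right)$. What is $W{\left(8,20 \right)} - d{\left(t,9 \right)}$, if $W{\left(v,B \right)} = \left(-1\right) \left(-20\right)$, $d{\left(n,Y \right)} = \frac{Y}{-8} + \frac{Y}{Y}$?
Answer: $\frac{161}{8} \approx 20.125$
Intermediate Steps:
$t = 24$ ($t = \left(-4\right) \left(-6\right) = 24$)
$d{\left(n,Y \right)} = 1 - \frac{Y}{8}$ ($d{\left(n,Y \right)} = Y \left(- \frac{1}{8}\right) + 1 = - \frac{Y}{8} + 1 = 1 - \frac{Y}{8}$)
$W{\left(v,B \right)} = 20$
$W{\left(8,20 \right)} - d{\left(t,9 \right)} = 20 - \left(1 - \frac{9}{8}\right) = 20 - - \frac{1}{8} = 20 + \frac{1}{8} = \frac{161}{8}$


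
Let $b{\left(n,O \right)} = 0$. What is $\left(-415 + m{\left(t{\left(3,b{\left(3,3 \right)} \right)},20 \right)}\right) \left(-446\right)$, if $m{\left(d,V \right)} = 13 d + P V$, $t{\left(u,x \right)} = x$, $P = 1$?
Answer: $176170$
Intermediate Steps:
$m{\left(d,V \right)} = V + 13 d$ ($m{\left(d,V \right)} = 13 d + 1 V = 13 d + V = V + 13 d$)
$\left(-415 + m{\left(t{\left(3,b{\left(3,3 \right)} \right)},20 \right)}\right) \left(-446\right) = \left(-415 + \left(20 + 13 \cdot 0\right)\right) \left(-446\right) = \left(-415 + \left(20 + 0\right)\right) \left(-446\right) = \left(-415 + 20\right) \left(-446\right) = \left(-395\right) \left(-446\right) = 176170$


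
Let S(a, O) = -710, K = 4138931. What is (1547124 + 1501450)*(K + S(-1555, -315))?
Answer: 12615672946854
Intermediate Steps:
(1547124 + 1501450)*(K + S(-1555, -315)) = (1547124 + 1501450)*(4138931 - 710) = 3048574*4138221 = 12615672946854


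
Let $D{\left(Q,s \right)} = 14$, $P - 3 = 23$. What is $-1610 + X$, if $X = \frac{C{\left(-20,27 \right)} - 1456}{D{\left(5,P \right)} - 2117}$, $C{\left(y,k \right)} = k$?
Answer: $- \frac{3384401}{2103} \approx -1609.3$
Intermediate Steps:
$P = 26$ ($P = 3 + 23 = 26$)
$X = \frac{1429}{2103}$ ($X = \frac{27 - 1456}{14 - 2117} = \frac{27 - 1456}{-2103} = \left(27 - 1456\right) \left(- \frac{1}{2103}\right) = \left(-1429\right) \left(- \frac{1}{2103}\right) = \frac{1429}{2103} \approx 0.67951$)
$-1610 + X = -1610 + \frac{1429}{2103} = - \frac{3384401}{2103}$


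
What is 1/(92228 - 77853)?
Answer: 1/14375 ≈ 6.9565e-5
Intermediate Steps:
1/(92228 - 77853) = 1/14375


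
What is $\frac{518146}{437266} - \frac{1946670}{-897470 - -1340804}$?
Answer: $- \frac{1399776724}{436610101} \approx -3.206$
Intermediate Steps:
$\frac{518146}{437266} - \frac{1946670}{-897470 - -1340804} = 518146 \cdot \frac{1}{437266} - \frac{1946670}{-897470 + 1340804} = \frac{259073}{218633} - \frac{1946670}{443334} = \frac{259073}{218633} - \frac{324445}{73889} = - \frac{1399776724}{436610101}$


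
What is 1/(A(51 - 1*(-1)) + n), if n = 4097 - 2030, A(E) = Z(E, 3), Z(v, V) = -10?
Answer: 1/2057 ≈ 0.00048614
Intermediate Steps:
A(E) = -10
n = 2067
1/(A(51 - 1*(-1)) + n) = 1/(-10 + 2067) = 1/2057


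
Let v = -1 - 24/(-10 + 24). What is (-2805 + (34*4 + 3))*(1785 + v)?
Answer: -33261016/7 ≈ -4.7516e+6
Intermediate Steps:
v = -19/7 (v = -1 - 24/14 = -1 - 24*1/14 = -1 - 12/7 = -19/7 ≈ -2.7143)
(-2805 + (34*4 + 3))*(1785 + v) = (-2805 + (34*4 + 3))*(1785 - 19/7) = (-2805 + (136 + 3))*(12476/7) = (-2805 + 139)*(12476/7) = -2666*12476/7 = -33261016/7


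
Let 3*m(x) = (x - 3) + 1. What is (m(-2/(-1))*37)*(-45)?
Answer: 0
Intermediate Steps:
m(x) = -2/3 + x/3 (m(x) = ((x - 3) + 1)/3 = ((-3 + x) + 1)/3 = (-2 + x)/3 = -2/3 + x/3)
(m(-2/(-1))*37)*(-45) = ((-2/3 + (-2/(-1))/3)*37)*(-45) = ((-2/3 + (-2*(-1))/3)*37)*(-45) = ((-2/3 + (1/3)*2)*37)*(-45) = ((-2/3 + 2/3)*37)*(-45) = (0*37)*(-45) = 0*(-45) = 0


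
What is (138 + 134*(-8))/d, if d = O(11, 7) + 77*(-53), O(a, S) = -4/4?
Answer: 467/2041 ≈ 0.22881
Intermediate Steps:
O(a, S) = -1 (O(a, S) = -4*1/4 = -1)
d = -4082 (d = -1 + 77*(-53) = -1 - 4081 = -4082)
(138 + 134*(-8))/d = (138 + 134*(-8))/(-4082) = (138 - 1072)*(-1/4082) = -934*(-1/4082) = 467/2041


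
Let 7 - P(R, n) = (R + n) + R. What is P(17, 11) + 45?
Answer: 7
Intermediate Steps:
P(R, n) = 7 - n - 2*R (P(R, n) = 7 - ((R + n) + R) = 7 - (n + 2*R) = 7 + (-n - 2*R) = 7 - n - 2*R)
P(17, 11) + 45 = (7 - 1*11 - 2*17) + 45 = (7 - 11 - 34) + 45 = -38 + 45 = 7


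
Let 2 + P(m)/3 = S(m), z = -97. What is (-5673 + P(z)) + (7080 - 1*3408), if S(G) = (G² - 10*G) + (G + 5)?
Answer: 28854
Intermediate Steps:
S(G) = 5 + G² - 9*G (S(G) = (G² - 10*G) + (5 + G) = 5 + G² - 9*G)
P(m) = 9 - 27*m + 3*m² (P(m) = -6 + 3*(5 + m² - 9*m) = -6 + (15 - 27*m + 3*m²) = 9 - 27*m + 3*m²)
(-5673 + P(z)) + (7080 - 1*3408) = (-5673 + (9 - 27*(-97) + 3*(-97)²)) + (7080 - 1*3408) = (-5673 + (9 + 2619 + 3*9409)) + (7080 - 3408) = (-5673 + (9 + 2619 + 28227)) + 3672 = (-5673 + 30855) + 3672 = 25182 + 3672 = 28854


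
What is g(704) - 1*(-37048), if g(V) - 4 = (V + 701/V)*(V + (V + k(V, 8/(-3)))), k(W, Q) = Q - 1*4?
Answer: 180397541/176 ≈ 1.0250e+6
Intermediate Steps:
k(W, Q) = -4 + Q (k(W, Q) = Q - 4 = -4 + Q)
g(V) = 4 + (-20/3 + 2*V)*(V + 701/V) (g(V) = 4 + (V + 701/V)*(V + (V + (-4 + 8/(-3)))) = 4 + (V + 701/V)*(V + (V + (-4 + 8*(-⅓)))) = 4 + (V + 701/V)*(V + (V + (-4 - 8/3))) = 4 + (V + 701/V)*(V + (V - 20/3)) = 4 + (V + 701/V)*(V + (-20/3 + V)) = 4 + (V + 701/V)*(-20/3 + 2*V) = 4 + (-20/3 + 2*V)*(V + 701/V))
g(704) - 1*(-37048) = (1406 + 2*704² - 14020/3/704 - 20/3*704) - 1*(-37048) = (1406 + 2*495616 - 14020/3*1/704 - 14080/3) + 37048 = (1406 + 991232 - 3505/528 - 14080/3) + 37048 = 173877093/176 + 37048 = 180397541/176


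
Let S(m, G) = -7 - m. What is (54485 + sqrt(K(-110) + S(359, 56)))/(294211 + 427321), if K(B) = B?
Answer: 54485/721532 + I*sqrt(119)/360766 ≈ 0.075513 + 3.0238e-5*I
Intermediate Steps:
(54485 + sqrt(K(-110) + S(359, 56)))/(294211 + 427321) = (54485 + sqrt(-110 + (-7 - 1*359)))/(294211 + 427321) = (54485 + sqrt(-110 + (-7 - 359)))/721532 = (54485 + sqrt(-110 - 366))*(1/721532) = (54485 + sqrt(-476))*(1/721532) = (54485 + 2*I*sqrt(119))*(1/721532) = 54485/721532 + I*sqrt(119)/360766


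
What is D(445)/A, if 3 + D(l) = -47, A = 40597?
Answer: -50/40597 ≈ -0.0012316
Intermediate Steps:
D(l) = -50 (D(l) = -3 - 47 = -50)
D(445)/A = -50/40597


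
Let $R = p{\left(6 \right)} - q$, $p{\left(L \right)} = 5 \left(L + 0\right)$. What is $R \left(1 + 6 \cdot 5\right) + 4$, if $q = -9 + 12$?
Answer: $841$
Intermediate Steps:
$p{\left(L \right)} = 5 L$
$q = 3$
$R = 27$ ($R = 5 \cdot 6 - 3 = 30 - 3 = 27$)
$R \left(1 + 6 \cdot 5\right) + 4 = 27 \left(1 + 6 \cdot 5\right) + 4 = 27 \left(1 + 30\right) + 4 = 27 \cdot 31 + 4 = 837 + 4 = 841$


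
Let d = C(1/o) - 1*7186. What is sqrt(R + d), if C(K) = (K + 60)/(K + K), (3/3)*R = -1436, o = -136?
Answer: I*sqrt(50806)/2 ≈ 112.7*I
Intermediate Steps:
R = -1436
C(K) = (60 + K)/(2*K) (C(K) = (60 + K)/((2*K)) = (60 + K)*(1/(2*K)) = (60 + K)/(2*K))
d = -22531/2 (d = (60 + 1/(-136))/(2*(1/(-136))) - 1*7186 = (60 - 1/136)/(2*(-1/136)) - 7186 = (1/2)*(-136)*(8159/136) - 7186 = -8159/2 - 7186 = -22531/2 ≈ -11266.)
sqrt(R + d) = sqrt(-1436 - 22531/2) = sqrt(-25403/2) = I*sqrt(50806)/2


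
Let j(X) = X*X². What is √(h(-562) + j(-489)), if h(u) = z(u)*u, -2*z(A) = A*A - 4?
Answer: I*√28179129 ≈ 5308.4*I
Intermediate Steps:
z(A) = 2 - A²/2 (z(A) = -(A*A - 4)/2 = -(A² - 4)/2 = -(-4 + A²)/2 = 2 - A²/2)
j(X) = X³
h(u) = u*(2 - u²/2) (h(u) = (2 - u²/2)*u = u*(2 - u²/2))
√(h(-562) + j(-489)) = √((½)*(-562)*(4 - 1*(-562)²) + (-489)³) = √((½)*(-562)*(4 - 1*315844) - 116930169) = √((½)*(-562)*(4 - 315844) - 116930169) = √((½)*(-562)*(-315840) - 116930169) = √(88751040 - 116930169) = √(-28179129) = I*√28179129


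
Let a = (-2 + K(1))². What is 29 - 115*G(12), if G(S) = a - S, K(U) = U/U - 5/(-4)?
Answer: 22429/16 ≈ 1401.8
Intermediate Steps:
K(U) = 9/4 (K(U) = 1 - 5*(-¼) = 1 + 5/4 = 9/4)
a = 1/16 (a = (-2 + 9/4)² = (¼)² = 1/16 ≈ 0.062500)
G(S) = 1/16 - S
29 - 115*G(12) = 29 - 115*(1/16 - 1*12) = 29 - 115*(1/16 - 12) = 29 - 115*(-191/16) = 29 + 21965/16 = 22429/16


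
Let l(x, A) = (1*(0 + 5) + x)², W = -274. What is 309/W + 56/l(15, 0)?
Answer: -3383/3425 ≈ -0.98774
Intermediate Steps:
l(x, A) = (5 + x)² (l(x, A) = (1*5 + x)² = (5 + x)²)
309/W + 56/l(15, 0) = 309/(-274) + 56/((5 + 15)²) = 309*(-1/274) + 56/(20²) = -309/274 + 56/400 = -309/274 + 56*(1/400) = -309/274 + 7/50 = -3383/3425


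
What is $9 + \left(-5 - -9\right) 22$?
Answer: $97$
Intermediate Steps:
$9 + \left(-5 - -9\right) 22 = 9 + \left(-5 + 9\right) 22 = 9 + 4 \cdot 22 = 9 + 88 = 97$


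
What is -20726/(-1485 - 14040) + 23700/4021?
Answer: 451281746/62426025 ≈ 7.2291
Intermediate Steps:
-20726/(-1485 - 14040) + 23700/4021 = -20726/(-15525) + 23700*(1/4021) = -20726*(-1/15525) + 23700/4021 = 20726/15525 + 23700/4021 = 451281746/62426025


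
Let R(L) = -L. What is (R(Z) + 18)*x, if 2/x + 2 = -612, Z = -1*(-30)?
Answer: 12/307 ≈ 0.039088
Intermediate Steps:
Z = 30
x = -1/307 (x = 2/(-2 - 612) = 2/(-614) = 2*(-1/614) = -1/307 ≈ -0.0032573)
(R(Z) + 18)*x = (-1*30 + 18)*(-1/307) = (-30 + 18)*(-1/307) = -12*(-1/307) = 12/307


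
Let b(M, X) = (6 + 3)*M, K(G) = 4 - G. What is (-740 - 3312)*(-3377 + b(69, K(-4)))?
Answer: 11167312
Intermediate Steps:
b(M, X) = 9*M
(-740 - 3312)*(-3377 + b(69, K(-4))) = (-740 - 3312)*(-3377 + 9*69) = -4052*(-3377 + 621) = -4052*(-2756) = 11167312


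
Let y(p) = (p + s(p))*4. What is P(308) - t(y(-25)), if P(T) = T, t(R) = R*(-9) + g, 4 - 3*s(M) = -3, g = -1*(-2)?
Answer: -510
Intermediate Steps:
g = 2
s(M) = 7/3 (s(M) = 4/3 - ⅓*(-3) = 4/3 + 1 = 7/3)
y(p) = 28/3 + 4*p (y(p) = (p + 7/3)*4 = (7/3 + p)*4 = 28/3 + 4*p)
t(R) = 2 - 9*R (t(R) = R*(-9) + 2 = -9*R + 2 = 2 - 9*R)
P(308) - t(y(-25)) = 308 - (2 - 9*(28/3 + 4*(-25))) = 308 - (2 - 9*(28/3 - 100)) = 308 - (2 - 9*(-272/3)) = 308 - (2 + 816) = 308 - 1*818 = 308 - 818 = -510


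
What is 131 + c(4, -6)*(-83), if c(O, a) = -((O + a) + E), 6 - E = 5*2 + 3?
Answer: -616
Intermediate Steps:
E = -7 (E = 6 - (5*2 + 3) = 6 - (10 + 3) = 6 - 1*13 = 6 - 13 = -7)
c(O, a) = 7 - O - a (c(O, a) = -((O + a) - 7) = -(-7 + O + a) = 7 - O - a)
131 + c(4, -6)*(-83) = 131 + (7 - 1*4 - 1*(-6))*(-83) = 131 + (7 - 4 + 6)*(-83) = 131 + 9*(-83) = 131 - 747 = -616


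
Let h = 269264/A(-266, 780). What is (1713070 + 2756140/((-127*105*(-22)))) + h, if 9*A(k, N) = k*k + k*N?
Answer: 35057212647704/20464653 ≈ 1.7131e+6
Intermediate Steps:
A(k, N) = k²/9 + N*k/9 (A(k, N) = (k*k + k*N)/9 = (k² + N*k)/9 = k²/9 + N*k/9)
h = -605844/34181 (h = 269264/(((⅑)*(-266)*(780 - 266))) = 269264/(((⅑)*(-266)*514)) = 269264/(-136724/9) = 269264*(-9/136724) = -605844/34181 ≈ -17.725)
(1713070 + 2756140/((-127*105*(-22)))) + h = (1713070 + 2756140/((-127*105*(-22)))) - 605844/34181 = (1713070 + 2756140/((-13335*(-22)))) - 605844/34181 = (1713070 + 2756140/293370) - 605844/34181 = (1713070 + 2756140*(1/293370)) - 605844/34181 = (1713070 + 275614/29337) - 605844/34181 = 50256610204/29337 - 605844/34181 = 35057212647704/20464653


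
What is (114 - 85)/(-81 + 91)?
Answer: 29/10 ≈ 2.9000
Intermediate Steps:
(114 - 85)/(-81 + 91) = 29/10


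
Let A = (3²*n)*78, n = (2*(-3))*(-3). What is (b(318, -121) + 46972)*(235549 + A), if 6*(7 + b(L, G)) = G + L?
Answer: 69984943595/6 ≈ 1.1664e+10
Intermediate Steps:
b(L, G) = -7 + G/6 + L/6 (b(L, G) = -7 + (G + L)/6 = -7 + (G/6 + L/6) = -7 + G/6 + L/6)
n = 18 (n = -6*(-3) = 18)
A = 12636 (A = (3²*18)*78 = (9*18)*78 = 162*78 = 12636)
(b(318, -121) + 46972)*(235549 + A) = ((-7 + (⅙)*(-121) + (⅙)*318) + 46972)*(235549 + 12636) = ((-7 - 121/6 + 53) + 46972)*248185 = (155/6 + 46972)*248185 = (281987/6)*248185 = 69984943595/6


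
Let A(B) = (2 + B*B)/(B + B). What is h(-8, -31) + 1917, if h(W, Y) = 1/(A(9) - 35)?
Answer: 1048581/547 ≈ 1917.0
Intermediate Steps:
A(B) = (2 + B²)/(2*B) (A(B) = (2 + B²)/((2*B)) = (2 + B²)*(1/(2*B)) = (2 + B²)/(2*B))
h(W, Y) = -18/547 (h(W, Y) = 1/((1/9 + (½)*9) - 35) = 1/((⅑ + 9/2) - 35) = 1/(83/18 - 35) = 1/(-547/18) = -18/547)
h(-8, -31) + 1917 = -18/547 + 1917 = 1048581/547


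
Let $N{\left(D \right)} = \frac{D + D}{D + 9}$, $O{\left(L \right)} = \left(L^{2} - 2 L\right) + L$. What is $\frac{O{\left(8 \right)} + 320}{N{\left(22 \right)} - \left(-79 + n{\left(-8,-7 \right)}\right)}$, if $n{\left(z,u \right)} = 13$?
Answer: $\frac{5828}{1045} \approx 5.577$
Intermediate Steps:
$O{\left(L \right)} = L^{2} - L$
$N{\left(D \right)} = \frac{2 D}{9 + D}$
$\frac{O{\left(8 \right)} + 320}{N{\left(22 \right)} - \left(-79 + n{\left(-8,-7 \right)}\right)} = \frac{8 \left(-1 + 8\right) + 320}{2 \cdot 22 \frac{1}{9 + 22} + \left(79 - 13\right)} = \frac{8 \cdot 7 + 320}{2 \cdot 22 \cdot \frac{1}{31} + \left(79 - 13\right)} = \frac{56 + 320}{2 \cdot 22 \cdot \frac{1}{31} + 66} = \frac{376}{\frac{44}{31} + 66} = \frac{376}{\frac{2090}{31}} = 376 \cdot \frac{31}{2090} = \frac{5828}{1045}$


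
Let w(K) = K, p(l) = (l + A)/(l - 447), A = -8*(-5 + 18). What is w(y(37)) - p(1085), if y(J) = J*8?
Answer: 187867/638 ≈ 294.46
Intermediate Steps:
y(J) = 8*J
A = -104 (A = -8*13 = -104)
p(l) = (-104 + l)/(-447 + l) (p(l) = (l - 104)/(l - 447) = (-104 + l)/(-447 + l))
w(y(37)) - p(1085) = 8*37 - (-104 + 1085)/(-447 + 1085) = 296 - 981/638 = 187867/638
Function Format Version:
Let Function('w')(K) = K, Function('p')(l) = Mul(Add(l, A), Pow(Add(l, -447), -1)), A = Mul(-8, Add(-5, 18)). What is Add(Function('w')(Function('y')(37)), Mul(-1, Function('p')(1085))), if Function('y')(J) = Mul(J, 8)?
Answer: Rational(187867, 638) ≈ 294.46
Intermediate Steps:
Function('y')(J) = Mul(8, J)
A = -104 (A = Mul(-8, 13) = -104)
Function('p')(l) = Mul(Pow(Add(-447, l), -1), Add(-104, l)) (Function('p')(l) = Mul(Add(l, -104), Pow(Add(l, -447), -1)) = Mul(Add(-104, l), Pow(Add(-447, l), -1)) = Mul(Pow(Add(-447, l), -1), Add(-104, l)))
Add(Function('w')(Function('y')(37)), Mul(-1, Function('p')(1085))) = Add(Mul(8, 37), Mul(-1, Mul(Pow(Add(-447, 1085), -1), Add(-104, 1085)))) = Add(296, Mul(-1, Mul(Pow(638, -1), 981))) = Add(296, Mul(-1, Mul(Rational(1, 638), 981))) = Add(296, Mul(-1, Rational(981, 638))) = Add(296, Rational(-981, 638)) = Rational(187867, 638)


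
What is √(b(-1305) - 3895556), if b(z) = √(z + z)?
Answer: √(-3895556 + 3*I*√290) ≈ 0.01 + 1973.7*I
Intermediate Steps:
b(z) = √2*√z (b(z) = √(2*z) = √2*√z)
√(b(-1305) - 3895556) = √(√2*√(-1305) - 3895556) = √(√2*(3*I*√145) - 3895556) = √(3*I*√290 - 3895556) = √(-3895556 + 3*I*√290)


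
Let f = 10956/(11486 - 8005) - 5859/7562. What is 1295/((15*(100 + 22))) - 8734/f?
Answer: -28043371240427/7619399346 ≈ -3680.5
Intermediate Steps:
f = 62454093/26323322 (f = 10956/3481 - 5859*1/7562 = 10956*(1/3481) - 5859/7562 = 10956/3481 - 5859/7562 = 62454093/26323322 ≈ 2.3726)
1295/((15*(100 + 22))) - 8734/f = 1295/((15*(100 + 22))) - 8734/62454093/26323322 = 1295/((15*122)) - 8734*26323322/62454093 = 1295/1830 - 229907894348/62454093 = 1295*(1/1830) - 229907894348/62454093 = 259/366 - 229907894348/62454093 = -28043371240427/7619399346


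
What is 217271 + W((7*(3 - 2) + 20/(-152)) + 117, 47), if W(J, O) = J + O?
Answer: 8262791/38 ≈ 2.1744e+5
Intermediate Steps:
217271 + W((7*(3 - 2) + 20/(-152)) + 117, 47) = 217271 + (((7*(3 - 2) + 20/(-152)) + 117) + 47) = 217271 + (((7*1 + 20*(-1/152)) + 117) + 47) = 217271 + (((7 - 5/38) + 117) + 47) = 217271 + ((261/38 + 117) + 47) = 217271 + (4707/38 + 47) = 217271 + 6493/38 = 8262791/38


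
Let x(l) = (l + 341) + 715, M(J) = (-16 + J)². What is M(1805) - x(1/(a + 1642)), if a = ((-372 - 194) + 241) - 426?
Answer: 2850723314/891 ≈ 3.1995e+6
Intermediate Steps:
a = -751 (a = (-566 + 241) - 426 = -325 - 426 = -751)
x(l) = 1056 + l (x(l) = (341 + l) + 715 = 1056 + l)
M(1805) - x(1/(a + 1642)) = (-16 + 1805)² - (1056 + 1/(-751 + 1642)) = 1789² - (1056 + 1/891) = 3200521 - (1056 + 1/891) = 3200521 - 1*940897/891 = 3200521 - 940897/891 = 2850723314/891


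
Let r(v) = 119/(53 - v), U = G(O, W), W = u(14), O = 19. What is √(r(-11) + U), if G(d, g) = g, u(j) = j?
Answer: √1015/8 ≈ 3.9824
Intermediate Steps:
W = 14
U = 14
√(r(-11) + U) = √(-119/(-53 - 11) + 14) = √(-119/(-64) + 14) = √(-119*(-1/64) + 14) = √(119/64 + 14) = √(1015/64) = √1015/8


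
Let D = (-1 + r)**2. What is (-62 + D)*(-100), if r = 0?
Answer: 6100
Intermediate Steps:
D = 1 (D = (-1 + 0)**2 = (-1)**2 = 1)
(-62 + D)*(-100) = (-62 + 1)*(-100) = -61*(-100) = 6100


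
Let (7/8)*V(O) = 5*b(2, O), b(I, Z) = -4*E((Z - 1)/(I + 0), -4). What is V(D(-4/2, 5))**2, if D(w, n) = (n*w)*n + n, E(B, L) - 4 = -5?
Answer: 25600/49 ≈ 522.45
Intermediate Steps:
E(B, L) = -1 (E(B, L) = 4 - 5 = -1)
b(I, Z) = 4 (b(I, Z) = -4*(-1) = 4)
D(w, n) = n + w*n**2 (D(w, n) = w*n**2 + n = n + w*n**2)
V(O) = 160/7 (V(O) = 8*(5*4)/7 = (8/7)*20 = 160/7)
V(D(-4/2, 5))**2 = (160/7)**2 = 25600/49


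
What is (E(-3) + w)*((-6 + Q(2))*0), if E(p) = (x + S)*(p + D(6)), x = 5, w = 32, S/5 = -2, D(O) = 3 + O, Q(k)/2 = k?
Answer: 0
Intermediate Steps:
Q(k) = 2*k
S = -10 (S = 5*(-2) = -10)
E(p) = -45 - 5*p (E(p) = (5 - 10)*(p + (3 + 6)) = -5*(p + 9) = -5*(9 + p) = -45 - 5*p)
(E(-3) + w)*((-6 + Q(2))*0) = ((-45 - 5*(-3)) + 32)*((-6 + 2*2)*0) = ((-45 + 15) + 32)*((-6 + 4)*0) = (-30 + 32)*(-2*0) = 2*0 = 0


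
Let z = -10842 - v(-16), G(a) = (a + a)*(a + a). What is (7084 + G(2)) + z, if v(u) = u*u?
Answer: -3998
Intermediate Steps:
G(a) = 4*a**2 (G(a) = (2*a)*(2*a) = 4*a**2)
v(u) = u**2
z = -11098 (z = -10842 - 1*(-16)**2 = -10842 - 1*256 = -10842 - 256 = -11098)
(7084 + G(2)) + z = (7084 + 4*2**2) - 11098 = (7084 + 4*4) - 11098 = (7084 + 16) - 11098 = 7100 - 11098 = -3998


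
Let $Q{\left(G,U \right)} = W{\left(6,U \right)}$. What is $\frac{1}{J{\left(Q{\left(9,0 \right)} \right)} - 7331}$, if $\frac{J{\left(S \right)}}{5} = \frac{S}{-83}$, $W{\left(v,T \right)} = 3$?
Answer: $- \frac{83}{608488} \approx -0.0001364$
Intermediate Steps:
$Q{\left(G,U \right)} = 3$
$J{\left(S \right)} = - \frac{5 S}{83}$ ($J{\left(S \right)} = 5 \frac{S}{-83} = 5 S \left(- \frac{1}{83}\right) = 5 \left(- \frac{S}{83}\right) = - \frac{5 S}{83}$)
$\frac{1}{J{\left(Q{\left(9,0 \right)} \right)} - 7331} = \frac{1}{\left(- \frac{5}{83}\right) 3 - 7331} = \frac{1}{- \frac{15}{83} - 7331} = \frac{1}{- \frac{608488}{83}} = - \frac{83}{608488}$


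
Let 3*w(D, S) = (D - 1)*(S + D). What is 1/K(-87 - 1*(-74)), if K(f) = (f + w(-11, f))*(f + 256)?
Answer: 1/20169 ≈ 4.9581e-5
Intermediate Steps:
w(D, S) = (-1 + D)*(D + S)/3 (w(D, S) = ((D - 1)*(S + D))/3 = ((-1 + D)*(D + S))/3 = (-1 + D)*(D + S)/3)
K(f) = (44 - 3*f)*(256 + f) (K(f) = (f + (-1/3*(-11) - f/3 + (1/3)*(-11)**2 + (1/3)*(-11)*f))*(f + 256) = (f + (11/3 - f/3 + (1/3)*121 - 11*f/3))*(256 + f) = (f + (11/3 - f/3 + 121/3 - 11*f/3))*(256 + f) = (f + (44 - 4*f))*(256 + f) = (44 - 3*f)*(256 + f))
1/K(-87 - 1*(-74)) = 1/(11264 - 724*(-87 - 1*(-74)) - 3*(-87 - 1*(-74))**2) = 1/(11264 - 724*(-87 + 74) - 3*(-87 + 74)**2) = 1/(11264 - 724*(-13) - 3*(-13)**2) = 1/(11264 + 9412 - 3*169) = 1/(11264 + 9412 - 507) = 1/20169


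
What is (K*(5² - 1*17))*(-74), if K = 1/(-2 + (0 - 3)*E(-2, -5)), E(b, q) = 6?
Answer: 148/5 ≈ 29.600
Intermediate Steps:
K = -1/20 (K = 1/(-2 + (0 - 3)*6) = 1/(-2 - 3*6) = 1/(-2 - 18) = 1/(-20) = -1/20 ≈ -0.050000)
(K*(5² - 1*17))*(-74) = -(5² - 1*17)/20*(-74) = -(25 - 17)/20*(-74) = -1/20*8*(-74) = -⅖*(-74) = 148/5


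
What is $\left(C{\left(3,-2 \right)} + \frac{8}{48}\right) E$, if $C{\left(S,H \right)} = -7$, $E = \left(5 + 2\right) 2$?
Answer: $- \frac{287}{3} \approx -95.667$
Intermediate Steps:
$E = 14$ ($E = 7 \cdot 2 = 14$)
$\left(C{\left(3,-2 \right)} + \frac{8}{48}\right) E = \left(-7 + \frac{8}{48}\right) 14 = \left(-7 + 8 \cdot \frac{1}{48}\right) 14 = \left(-7 + \frac{1}{6}\right) 14 = \left(- \frac{41}{6}\right) 14 = - \frac{287}{3}$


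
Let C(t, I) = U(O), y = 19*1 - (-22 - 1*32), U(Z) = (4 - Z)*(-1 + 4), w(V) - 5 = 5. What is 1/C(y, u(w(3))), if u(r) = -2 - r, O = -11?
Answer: 1/45 ≈ 0.022222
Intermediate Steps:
w(V) = 10 (w(V) = 5 + 5 = 10)
U(Z) = 12 - 3*Z (U(Z) = (4 - Z)*3 = 12 - 3*Z)
y = 73 (y = 19 - (-22 - 32) = 19 - 1*(-54) = 19 + 54 = 73)
C(t, I) = 45 (C(t, I) = 12 - 3*(-11) = 12 + 33 = 45)
1/C(y, u(w(3))) = 1/45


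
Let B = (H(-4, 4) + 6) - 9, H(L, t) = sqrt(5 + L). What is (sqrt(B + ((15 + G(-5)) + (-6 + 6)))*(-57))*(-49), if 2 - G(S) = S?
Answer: 5586*sqrt(5) ≈ 12491.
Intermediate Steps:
G(S) = 2 - S
B = -2 (B = (sqrt(5 - 4) + 6) - 9 = (sqrt(1) + 6) - 9 = (1 + 6) - 9 = 7 - 9 = -2)
(sqrt(B + ((15 + G(-5)) + (-6 + 6)))*(-57))*(-49) = (sqrt(-2 + ((15 + (2 - 1*(-5))) + (-6 + 6)))*(-57))*(-49) = (sqrt(-2 + ((15 + (2 + 5)) + 0))*(-57))*(-49) = (sqrt(-2 + ((15 + 7) + 0))*(-57))*(-49) = (sqrt(-2 + (22 + 0))*(-57))*(-49) = (sqrt(-2 + 22)*(-57))*(-49) = (sqrt(20)*(-57))*(-49) = ((2*sqrt(5))*(-57))*(-49) = -114*sqrt(5)*(-49) = 5586*sqrt(5)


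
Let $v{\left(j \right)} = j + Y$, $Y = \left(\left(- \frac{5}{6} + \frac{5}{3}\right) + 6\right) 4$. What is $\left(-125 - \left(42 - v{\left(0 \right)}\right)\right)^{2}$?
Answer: $\frac{175561}{9} \approx 19507.0$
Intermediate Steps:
$Y = \frac{82}{3}$ ($Y = \left(\left(\left(-5\right) \frac{1}{6} + 5 \cdot \frac{1}{3}\right) + 6\right) 4 = \left(\left(- \frac{5}{6} + \frac{5}{3}\right) + 6\right) 4 = \left(\frac{5}{6} + 6\right) 4 = \frac{41}{6} \cdot 4 = \frac{82}{3} \approx 27.333$)
$v{\left(j \right)} = \frac{82}{3} + j$ ($v{\left(j \right)} = j + \frac{82}{3} = \frac{82}{3} + j$)
$\left(-125 - \left(42 - v{\left(0 \right)}\right)\right)^{2} = \left(-125 - \left(42 - \left(\frac{82}{3} + 0\right)\right)\right)^{2} = \left(-125 - \left(42 - \frac{82}{3}\right)\right)^{2} = \left(-125 - \frac{44}{3}\right)^{2} = \left(- \frac{419}{3}\right)^{2} = \frac{175561}{9}$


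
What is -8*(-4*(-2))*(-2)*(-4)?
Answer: -512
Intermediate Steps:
-8*(-4*(-2))*(-2)*(-4) = -64*(-2)*(-4) = -8*(-16)*(-4) = 128*(-4) = -512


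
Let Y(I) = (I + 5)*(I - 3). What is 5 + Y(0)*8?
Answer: -115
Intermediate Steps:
Y(I) = (-3 + I)*(5 + I) (Y(I) = (5 + I)*(-3 + I) = (-3 + I)*(5 + I))
5 + Y(0)*8 = 5 + (-15 + 0² + 2*0)*8 = 5 + (-15 + 0 + 0)*8 = 5 - 15*8 = 5 - 120 = -115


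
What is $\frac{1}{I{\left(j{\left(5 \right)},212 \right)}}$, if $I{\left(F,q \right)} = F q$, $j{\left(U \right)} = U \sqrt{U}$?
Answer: $\frac{\sqrt{5}}{5300} \approx 0.0004219$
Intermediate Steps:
$j{\left(U \right)} = U^{\frac{3}{2}}$
$\frac{1}{I{\left(j{\left(5 \right)},212 \right)}} = \frac{1}{5^{\frac{3}{2}} \cdot 212} = \frac{1}{5 \sqrt{5} \cdot 212} = \frac{1}{1060 \sqrt{5}} = \frac{\sqrt{5}}{5300}$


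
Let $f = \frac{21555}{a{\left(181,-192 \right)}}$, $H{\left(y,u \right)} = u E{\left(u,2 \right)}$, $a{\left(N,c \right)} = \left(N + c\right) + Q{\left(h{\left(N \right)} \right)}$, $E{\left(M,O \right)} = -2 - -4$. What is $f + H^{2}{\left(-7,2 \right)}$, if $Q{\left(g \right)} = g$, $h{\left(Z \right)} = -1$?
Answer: $- \frac{7121}{4} \approx -1780.3$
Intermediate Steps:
$E{\left(M,O \right)} = 2$ ($E{\left(M,O \right)} = -2 + 4 = 2$)
$a{\left(N,c \right)} = -1 + N + c$ ($a{\left(N,c \right)} = \left(N + c\right) - 1 = -1 + N + c$)
$H{\left(y,u \right)} = 2 u$ ($H{\left(y,u \right)} = u 2 = 2 u$)
$f = - \frac{7185}{4}$ ($f = \frac{21555}{-1 + 181 - 192} = \frac{21555}{-12} = 21555 \left(- \frac{1}{12}\right) = - \frac{7185}{4} \approx -1796.3$)
$f + H^{2}{\left(-7,2 \right)} = - \frac{7185}{4} + \left(2 \cdot 2\right)^{2} = - \frac{7185}{4} + 4^{2} = - \frac{7185}{4} + 16 = - \frac{7121}{4}$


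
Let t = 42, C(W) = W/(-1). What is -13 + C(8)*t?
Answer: -349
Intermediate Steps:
C(W) = -W (C(W) = W*(-1) = -W)
-13 + C(8)*t = -13 - 1*8*42 = -13 - 8*42 = -13 - 336 = -349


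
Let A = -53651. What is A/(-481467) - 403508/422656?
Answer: -42899967295/50873729088 ≈ -0.84326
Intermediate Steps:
A/(-481467) - 403508/422656 = -53651/(-481467) - 403508/422656 = -53651*(-1/481467) - 403508*1/422656 = 53651/481467 - 100877/105664 = -42899967295/50873729088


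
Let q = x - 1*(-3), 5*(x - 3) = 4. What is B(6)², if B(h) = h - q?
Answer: 16/25 ≈ 0.64000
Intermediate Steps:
x = 19/5 (x = 3 + (⅕)*4 = 3 + ⅘ = 19/5 ≈ 3.8000)
q = 34/5 (q = 19/5 - 1*(-3) = 19/5 + 3 = 34/5 ≈ 6.8000)
B(h) = -34/5 + h (B(h) = h - 1*34/5 = h - 34/5 = -34/5 + h)
B(6)² = (-34/5 + 6)² = (-⅘)² = 16/25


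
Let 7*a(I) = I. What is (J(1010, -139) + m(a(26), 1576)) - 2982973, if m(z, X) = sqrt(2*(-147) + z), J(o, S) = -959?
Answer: -2983932 + 4*I*sqrt(889)/7 ≈ -2.9839e+6 + 17.038*I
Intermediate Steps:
a(I) = I/7
m(z, X) = sqrt(-294 + z)
(J(1010, -139) + m(a(26), 1576)) - 2982973 = (-959 + sqrt(-294 + (1/7)*26)) - 2982973 = (-959 + sqrt(-294 + 26/7)) - 2982973 = (-959 + sqrt(-2032/7)) - 2982973 = (-959 + 4*I*sqrt(889)/7) - 2982973 = -2983932 + 4*I*sqrt(889)/7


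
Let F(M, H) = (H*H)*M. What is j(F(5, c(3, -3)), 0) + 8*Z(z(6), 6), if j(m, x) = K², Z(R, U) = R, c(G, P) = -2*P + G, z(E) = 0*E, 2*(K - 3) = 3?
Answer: 81/4 ≈ 20.250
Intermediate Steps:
K = 9/2 (K = 3 + (½)*3 = 3 + 3/2 = 9/2 ≈ 4.5000)
z(E) = 0
c(G, P) = G - 2*P
F(M, H) = M*H² (F(M, H) = H²*M = M*H²)
j(m, x) = 81/4 (j(m, x) = (9/2)² = 81/4)
j(F(5, c(3, -3)), 0) + 8*Z(z(6), 6) = 81/4 + 8*0 = 81/4 + 0 = 81/4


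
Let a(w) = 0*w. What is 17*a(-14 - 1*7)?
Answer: 0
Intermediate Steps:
a(w) = 0
17*a(-14 - 1*7) = 17*0 = 0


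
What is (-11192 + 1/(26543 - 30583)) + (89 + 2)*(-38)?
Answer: -59186001/4040 ≈ -14650.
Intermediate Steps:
(-11192 + 1/(26543 - 30583)) + (89 + 2)*(-38) = (-11192 + 1/(-4040)) + 91*(-38) = (-11192 - 1/4040) - 3458 = -45215681/4040 - 3458 = -59186001/4040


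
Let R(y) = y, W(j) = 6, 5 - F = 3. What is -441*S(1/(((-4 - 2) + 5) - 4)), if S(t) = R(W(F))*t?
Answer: 2646/5 ≈ 529.20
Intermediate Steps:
F = 2 (F = 5 - 1*3 = 5 - 3 = 2)
S(t) = 6*t
-441*S(1/(((-4 - 2) + 5) - 4)) = -2646/(((-4 - 2) + 5) - 4) = -2646/((-6 + 5) - 4) = -2646/(-1 - 4) = -2646/(-5) = -2646*(-1)/5 = -441*(-6/5) = 2646/5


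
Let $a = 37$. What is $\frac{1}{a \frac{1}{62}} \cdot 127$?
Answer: $\frac{7874}{37} \approx 212.81$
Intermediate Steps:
$\frac{1}{a \frac{1}{62}} \cdot 127 = \frac{1}{37 \cdot \frac{1}{62}} \cdot 127 = \frac{1}{\frac{37}{62}} \cdot 127 = \frac{62}{37} \cdot 127 = \frac{7874}{37}$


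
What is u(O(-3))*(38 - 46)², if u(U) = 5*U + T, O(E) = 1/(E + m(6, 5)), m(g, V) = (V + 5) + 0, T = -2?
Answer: -576/7 ≈ -82.286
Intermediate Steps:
m(g, V) = 5 + V (m(g, V) = (5 + V) + 0 = 5 + V)
O(E) = 1/(10 + E) (O(E) = 1/(E + (5 + 5)) = 1/(E + 10) = 1/(10 + E))
u(U) = -2 + 5*U (u(U) = 5*U - 2 = -2 + 5*U)
u(O(-3))*(38 - 46)² = (-2 + 5/(10 - 3))*(38 - 46)² = (-2 + 5/7)*(-8)² = (-2 + 5*(⅐))*64 = (-2 + 5/7)*64 = -9/7*64 = -576/7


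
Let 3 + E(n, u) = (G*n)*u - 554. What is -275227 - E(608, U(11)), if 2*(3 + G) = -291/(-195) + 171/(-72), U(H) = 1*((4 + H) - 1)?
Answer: -15949522/65 ≈ -2.4538e+5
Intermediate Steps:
U(H) = 3 + H (U(H) = 1*(3 + H) = 3 + H)
G = -3579/1040 (G = -3 + (-291/(-195) + 171/(-72))/2 = -3 + (-291*(-1/195) + 171*(-1/72))/2 = -3 + (97/65 - 19/8)/2 = -3 + (½)*(-459/520) = -3 - 459/1040 = -3579/1040 ≈ -3.4413)
E(n, u) = -557 - 3579*n*u/1040 (E(n, u) = -3 + ((-3579*n/1040)*u - 554) = -3 + (-3579*n*u/1040 - 554) = -3 + (-554 - 3579*n*u/1040) = -557 - 3579*n*u/1040)
-275227 - E(608, U(11)) = -275227 - (-557 - 3579/1040*608*(3 + 11)) = -275227 - (-557 - 3579/1040*608*14) = -275227 - (-557 - 1904028/65) = -275227 - 1*(-1940233/65) = -275227 + 1940233/65 = -15949522/65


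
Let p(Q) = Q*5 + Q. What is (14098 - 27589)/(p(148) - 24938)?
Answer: 13491/24050 ≈ 0.56096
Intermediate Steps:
p(Q) = 6*Q (p(Q) = 5*Q + Q = 6*Q)
(14098 - 27589)/(p(148) - 24938) = (14098 - 27589)/(6*148 - 24938) = -13491/(888 - 24938) = -13491/(-24050) = -13491*(-1/24050) = 13491/24050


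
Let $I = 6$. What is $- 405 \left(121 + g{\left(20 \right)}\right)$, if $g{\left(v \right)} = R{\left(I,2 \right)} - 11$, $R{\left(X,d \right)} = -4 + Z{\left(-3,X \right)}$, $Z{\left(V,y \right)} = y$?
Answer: $-45360$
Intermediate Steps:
$R{\left(X,d \right)} = -4 + X$
$g{\left(v \right)} = -9$ ($g{\left(v \right)} = \left(-4 + 6\right) - 11 = 2 - 11 = -9$)
$- 405 \left(121 + g{\left(20 \right)}\right) = - 405 \left(121 - 9\right) = \left(-405\right) 112 = -45360$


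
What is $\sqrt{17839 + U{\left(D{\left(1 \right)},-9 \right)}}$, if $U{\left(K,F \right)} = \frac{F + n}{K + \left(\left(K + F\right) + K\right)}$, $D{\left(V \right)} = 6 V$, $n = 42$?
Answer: $\frac{2 \sqrt{40146}}{3} \approx 133.58$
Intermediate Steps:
$U{\left(K,F \right)} = \frac{42 + F}{F + 3 K}$ ($U{\left(K,F \right)} = \frac{F + 42}{K + \left(\left(K + F\right) + K\right)} = \frac{42 + F}{K + \left(\left(F + K\right) + K\right)} = \frac{42 + F}{K + \left(F + 2 K\right)} = \frac{42 + F}{F + 3 K}$)
$\sqrt{17839 + U{\left(D{\left(1 \right)},-9 \right)}} = \sqrt{17839 + \frac{42 - 9}{-9 + 3 \cdot 6 \cdot 1}} = \sqrt{17839 + \frac{1}{-9 + 3 \cdot 6} \cdot 33} = \sqrt{17839 + \frac{1}{-9 + 18} \cdot 33} = \sqrt{17839 + \frac{1}{9} \cdot 33} = \sqrt{17839 + \frac{11}{3}} = \sqrt{\frac{53528}{3}} = \frac{2 \sqrt{40146}}{3}$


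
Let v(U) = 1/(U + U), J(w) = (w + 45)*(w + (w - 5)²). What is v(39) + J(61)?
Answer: 26432797/78 ≈ 3.3888e+5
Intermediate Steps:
J(w) = (45 + w)*(w + (-5 + w)²)
v(U) = 1/(2*U)
v(39) + J(61) = (½)/39 + (1125 + 61³ - 380*61 + 36*61²) = (½)*(1/39) + (1125 + 226981 - 23180 + 36*3721) = 1/78 + (1125 + 226981 - 23180 + 133956) = 1/78 + 338882 = 26432797/78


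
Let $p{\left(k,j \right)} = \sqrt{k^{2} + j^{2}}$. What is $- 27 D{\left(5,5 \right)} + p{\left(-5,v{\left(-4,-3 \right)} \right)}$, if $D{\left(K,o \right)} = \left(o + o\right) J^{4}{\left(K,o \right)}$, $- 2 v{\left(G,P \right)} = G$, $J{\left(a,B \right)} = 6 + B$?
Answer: $-3953070 + \sqrt{29} \approx -3.9531 \cdot 10^{6}$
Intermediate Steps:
$v{\left(G,P \right)} = - \frac{G}{2}$
$p{\left(k,j \right)} = \sqrt{j^{2} + k^{2}}$
$D{\left(K,o \right)} = 2 o \left(6 + o\right)^{4}$ ($D{\left(K,o \right)} = \left(o + o\right) \left(6 + o\right)^{4} = 2 o \left(6 + o\right)^{4}$)
$- 27 D{\left(5,5 \right)} + p{\left(-5,v{\left(-4,-3 \right)} \right)} = - 27 \cdot 2 \cdot 5 \left(6 + 5\right)^{4} + \sqrt{\left(\left(- \frac{1}{2}\right) \left(-4\right)\right)^{2} + \left(-5\right)^{2}} = - 27 \cdot 2 \cdot 5 \cdot 11^{4} + \sqrt{2^{2} + 25} = - 27 \cdot 2 \cdot 5 \cdot 14641 + \sqrt{4 + 25} = \left(-27\right) 146410 + \sqrt{29} = -3953070 + \sqrt{29}$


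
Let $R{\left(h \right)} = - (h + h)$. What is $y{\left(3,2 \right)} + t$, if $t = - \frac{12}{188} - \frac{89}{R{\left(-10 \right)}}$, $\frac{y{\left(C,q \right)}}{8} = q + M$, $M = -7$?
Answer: $- \frac{41843}{940} \approx -44.514$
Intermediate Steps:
$y{\left(C,q \right)} = -56 + 8 q$ ($y{\left(C,q \right)} = 8 \left(q - 7\right) = 8 \left(-7 + q\right) = -56 + 8 q$)
$R{\left(h \right)} = - 2 h$
$t = - \frac{4243}{940}$ ($t = - \frac{12}{188} - \frac{89}{\left(-2\right) \left(-10\right)} = \left(-12\right) \frac{1}{188} - \frac{89}{20} = - \frac{3}{47} - \frac{89}{20} = - \frac{4243}{940} \approx -4.5138$)
$y{\left(3,2 \right)} + t = \left(-56 + 8 \cdot 2\right) - \frac{4243}{940} = \left(-56 + 16\right) - \frac{4243}{940} = -40 - \frac{4243}{940} = - \frac{41843}{940}$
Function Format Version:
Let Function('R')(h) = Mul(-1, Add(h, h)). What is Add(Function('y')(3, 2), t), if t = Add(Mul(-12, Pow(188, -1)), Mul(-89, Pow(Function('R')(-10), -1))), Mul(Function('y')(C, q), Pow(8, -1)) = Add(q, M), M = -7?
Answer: Rational(-41843, 940) ≈ -44.514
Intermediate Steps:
Function('y')(C, q) = Add(-56, Mul(8, q)) (Function('y')(C, q) = Mul(8, Add(q, -7)) = Mul(8, Add(-7, q)) = Add(-56, Mul(8, q)))
Function('R')(h) = Mul(-2, h) (Function('R')(h) = Mul(-1, Mul(2, h)) = Mul(-2, h))
t = Rational(-4243, 940) (t = Add(Mul(-12, Pow(188, -1)), Mul(-89, Pow(Mul(-2, -10), -1))) = Add(Mul(-12, Rational(1, 188)), Mul(-89, Pow(20, -1))) = Add(Rational(-3, 47), Mul(-89, Rational(1, 20))) = Add(Rational(-3, 47), Rational(-89, 20)) = Rational(-4243, 940) ≈ -4.5138)
Add(Function('y')(3, 2), t) = Add(Add(-56, Mul(8, 2)), Rational(-4243, 940)) = Add(Add(-56, 16), Rational(-4243, 940)) = Add(-40, Rational(-4243, 940)) = Rational(-41843, 940)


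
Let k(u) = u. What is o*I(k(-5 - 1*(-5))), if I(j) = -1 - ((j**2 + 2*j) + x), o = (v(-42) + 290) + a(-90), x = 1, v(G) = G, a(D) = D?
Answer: -316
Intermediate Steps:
o = 158 (o = (-42 + 290) - 90 = 248 - 90 = 158)
I(j) = -2 - j**2 - 2*j (I(j) = -1 - ((j**2 + 2*j) + 1) = -1 - (1 + j**2 + 2*j) = -1 + (-1 - j**2 - 2*j) = -2 - j**2 - 2*j)
o*I(k(-5 - 1*(-5))) = 158*(-2 - (-5 - 1*(-5))**2 - 2*(-5 - 1*(-5))) = 158*(-2 - (-5 + 5)**2 - 2*(-5 + 5)) = 158*(-2 - 1*0**2 - 2*0) = 158*(-2 - 1*0 + 0) = 158*(-2 + 0 + 0) = 158*(-2) = -316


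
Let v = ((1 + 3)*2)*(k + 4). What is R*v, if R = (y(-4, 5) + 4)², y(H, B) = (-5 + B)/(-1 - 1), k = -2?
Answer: 256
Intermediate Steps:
y(H, B) = 5/2 - B/2 (y(H, B) = (-5 + B)/(-2) = (-5 + B)*(-½) = 5/2 - B/2)
R = 16 (R = ((5/2 - ½*5) + 4)² = ((5/2 - 5/2) + 4)² = (0 + 4)² = 4² = 16)
v = 16 (v = ((1 + 3)*2)*(-2 + 4) = (4*2)*2 = 8*2 = 16)
R*v = 16*16 = 256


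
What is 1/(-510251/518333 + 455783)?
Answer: 518333/236246859488 ≈ 2.1940e-6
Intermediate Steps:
1/(-510251/518333 + 455783) = 1/(236246859488/518333) = 518333/236246859488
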